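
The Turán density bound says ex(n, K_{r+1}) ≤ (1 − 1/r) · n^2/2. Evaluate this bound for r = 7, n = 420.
Turán density bound = (6/7) · 420^2/2 = 75600

Turán's theorem: ex(n, K_{r+1}) is achieved by the complete r-partite Turán graph T(n, r) with parts as balanced as possible, and is at most (1 − 1/r) · n^2/2. For r = 7, n = 420: the density bound is (6/7) · 176400/2 = 75600. Since 7 ∣ 420, the Turán graph T(420, 7) has parts of equal size 60, and its edge count e(T(420, 7)) = 75600 attains the density bound exactly.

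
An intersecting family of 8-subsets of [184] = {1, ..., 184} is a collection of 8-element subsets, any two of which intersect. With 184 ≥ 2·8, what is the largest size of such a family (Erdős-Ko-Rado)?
max |F| = C(183, 7) = 1214197462413

The Erdős-Ko-Rado theorem states: for n ≥ 2k, an intersecting family of k-subsets of an n-element set has size at most C(n − 1, k − 1), with equality for 'star' families {A ⊆ [n] : |A| = k, i ∈ A} (fix an element i). For n = 184, k = 8: C(183, 7) = 1214197462413.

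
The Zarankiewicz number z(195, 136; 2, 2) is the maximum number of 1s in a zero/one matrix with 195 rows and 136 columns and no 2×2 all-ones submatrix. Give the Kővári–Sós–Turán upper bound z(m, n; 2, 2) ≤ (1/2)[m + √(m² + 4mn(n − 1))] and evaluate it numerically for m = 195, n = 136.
z(195, 136; 2, 2) ≤ (1/2)[195 + √(195² + 4·195·136·135)] = (1/2)[195 + √14358825] = 1992.152

Kővári–Sós–Turán: let r_1, ..., r_195 be the row sums and z = Σ r_i the total number of 1s. Each pair of columns can share at most one row with both entries 1 (else a 2×2 all-ones block appears), so Σ_i C(r_i, 2) ≤ C(136, 2) = 9180. By convexity Σ_i C(r_i, 2) ≥ 195·C(z/195, 2) = z(z − 195)/(2·195), giving z² − 195z − 195·136·135 ≤ 0 and hence z ≤ (1/2)[195 + √(38025 + 4·3580200)] = (1/2)[195 + √14358825] ≈ (1/2)(195 + 3789.304) = 1992.152.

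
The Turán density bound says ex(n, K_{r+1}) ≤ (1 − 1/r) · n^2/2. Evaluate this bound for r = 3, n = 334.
Turán density bound = (2/3) · 334^2/2 = 111556/3 ≈ 37185.3333

Turán's theorem: ex(n, K_{r+1}) is achieved by the complete r-partite Turán graph T(n, r) with parts as balanced as possible, and is at most (1 − 1/r) · n^2/2. For r = 3, n = 334: the density bound is (2/3) · 111556/2 = 111556/3 ≈ 37185.3333. The integer-valued extremum is e(T(334, 3)) = 37185, which is strictly less than the density bound 111556/3 since 3 ∤ 334 (the parts of T(334, 3) cannot all be equal).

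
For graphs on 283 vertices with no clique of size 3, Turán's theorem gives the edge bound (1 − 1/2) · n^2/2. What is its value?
Turán density bound = (1/2) · 283^2/2 = 80089/4 ≈ 20022.25

Turán's theorem: ex(n, K_{r+1}) is achieved by the complete r-partite Turán graph T(n, r) with parts as balanced as possible, and is at most (1 − 1/r) · n^2/2. For r = 2, n = 283: the density bound is (1/2) · 80089/2 = 80089/4 ≈ 20022.25. The integer-valued extremum is e(T(283, 2)) = 20022, which is strictly less than the density bound 80089/4 since 2 ∤ 283 (the parts of T(283, 2) cannot all be equal).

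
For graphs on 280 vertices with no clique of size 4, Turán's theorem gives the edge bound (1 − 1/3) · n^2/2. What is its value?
Turán density bound = (2/3) · 280^2/2 = 78400/3 ≈ 26133.3333

Turán's theorem: ex(n, K_{r+1}) is achieved by the complete r-partite Turán graph T(n, r) with parts as balanced as possible, and is at most (1 − 1/r) · n^2/2. For r = 3, n = 280: the density bound is (2/3) · 78400/2 = 78400/3 ≈ 26133.3333. The integer-valued extremum is e(T(280, 3)) = 26133, which is strictly less than the density bound 78400/3 since 3 ∤ 280 (the parts of T(280, 3) cannot all be equal).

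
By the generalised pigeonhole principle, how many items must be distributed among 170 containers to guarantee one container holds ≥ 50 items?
n = (50 − 1)·170 + 1 = 8331

By the generalised pigeonhole principle, to guarantee some box contains ≥ r objects we need more than (r − 1) · k objects total. Threshold: n = (r − 1) · k + 1. With r = 50 and k = 170: n = 49 · 170 + 1 = 8330 + 1 = 8331. For n = 8330 = 49 · 170, we can put exactly 49 objects in every box, avoiding 50 in any single one — so 8331 is tight.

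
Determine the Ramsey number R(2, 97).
R(2, 97) = 97

R(2, k) = k for all k ≥ 2: in a 2-colouring of K_k, either some edge is red (a red K_2) or all edges are blue (a blue K_k). And K_{96} coloured all-blue has no blue K_97, so R(2, 97) > 96. Hence R(2, 97) = 97.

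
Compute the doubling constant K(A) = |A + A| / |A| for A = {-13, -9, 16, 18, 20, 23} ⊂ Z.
K = |A + A| / |A| = 19/6

Enumerate A + A = {a + b : a, b ∈ A}. With |A| = 6, there are |A|^2 = 36 ordered sum pairs; collecting distinct values, A + A = {-26, -22, -18, 3, 5, 7, 9, 10, 11, 14, 32, 34, 36, 38, 39, 40, 41, 43, 46}, so |A + A| = 19. Thus K = 19/6. For comparison, the minimum possible |A + A| over all 6-element sets is 2·6 − 1 = 11 (so min K = 11/6), attained only by arithmetic progressions.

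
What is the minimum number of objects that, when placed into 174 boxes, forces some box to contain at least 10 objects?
n = (10 − 1)·174 + 1 = 1567

By the generalised pigeonhole principle, to guarantee some box contains ≥ r objects we need more than (r − 1) · k objects total. Threshold: n = (r − 1) · k + 1. With r = 10 and k = 174: n = 9 · 174 + 1 = 1566 + 1 = 1567. For n = 1566 = 9 · 174, we can put exactly 9 objects in every box, avoiding 10 in any single one — so 1567 is tight.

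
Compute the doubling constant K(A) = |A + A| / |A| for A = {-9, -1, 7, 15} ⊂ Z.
K = |A + A| / |A| = 7/4

Enumerate A + A = {a + b : a, b ∈ A}. With |A| = 4, there are |A|^2 = 16 ordered sum pairs; collecting distinct values, A + A = {-18, -10, -2, 6, 14, 22, 30}, so |A + A| = 7. Thus K = 7/4. Here |A + A| = 2|A| − 1 = 7, the minimum possible — so K = 7/4 is minimal, which holds iff A is an arithmetic progression.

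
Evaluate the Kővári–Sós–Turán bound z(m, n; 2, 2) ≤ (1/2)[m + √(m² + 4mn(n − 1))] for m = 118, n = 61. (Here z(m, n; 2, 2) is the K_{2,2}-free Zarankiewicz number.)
z(118, 61; 2, 2) ≤ (1/2)[118 + √(118² + 4·118·61·60)] = (1/2)[118 + √1741444] = 718.8189

Kővári–Sós–Turán: let r_1, ..., r_118 be the row sums and z = Σ r_i the total number of 1s. Each pair of columns can share at most one row with both entries 1 (else a 2×2 all-ones block appears), so Σ_i C(r_i, 2) ≤ C(61, 2) = 1830. By convexity Σ_i C(r_i, 2) ≥ 118·C(z/118, 2) = z(z − 118)/(2·118), giving z² − 118z − 118·61·60 ≤ 0 and hence z ≤ (1/2)[118 + √(13924 + 4·431880)] = (1/2)[118 + √1741444] ≈ (1/2)(118 + 1319.6378) = 718.8189.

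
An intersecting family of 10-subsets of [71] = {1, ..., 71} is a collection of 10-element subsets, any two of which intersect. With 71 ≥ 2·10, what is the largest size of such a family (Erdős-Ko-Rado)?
max |F| = C(70, 9) = 65033528560

The Erdős-Ko-Rado theorem states: for n ≥ 2k, an intersecting family of k-subsets of an n-element set has size at most C(n − 1, k − 1), with equality for 'star' families {A ⊆ [n] : |A| = k, i ∈ A} (fix an element i). For n = 71, k = 10: C(70, 9) = 65033528560.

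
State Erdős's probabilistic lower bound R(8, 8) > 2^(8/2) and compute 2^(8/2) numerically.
2^(8/2) = 16; so R(8, 8) > 16

Colour each edge of K_n uniformly at random with red/blue. The expected number of monochromatic K_8 is C(n, 8) · 2 · 2^(−C(8,2)). If C(n, 8) · 2^(1 − C(8,2)) < 1, then with positive probability no monochromatic K_8 exists, so R(8, 8) > n. The standard estimate C(n, 8) ≤ n^8/8! shows this inequality holds whenever n ≤ 2^(8/2) (since 8! · 2^(C(8,2) − 1) > 2^(8^2/2) ≥ n^8). Hence R(8, 8) > 2^(8/2) = 16.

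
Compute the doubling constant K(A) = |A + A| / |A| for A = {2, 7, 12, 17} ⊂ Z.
K = |A + A| / |A| = 7/4

Enumerate A + A = {a + b : a, b ∈ A}. With |A| = 4, there are |A|^2 = 16 ordered sum pairs; collecting distinct values, A + A = {4, 9, 14, 19, 24, 29, 34}, so |A + A| = 7. Thus K = 7/4. Here |A + A| = 2|A| − 1 = 7, the minimum possible — so K = 7/4 is minimal, which holds iff A is an arithmetic progression.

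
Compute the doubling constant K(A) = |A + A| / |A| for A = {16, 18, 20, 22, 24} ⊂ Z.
K = |A + A| / |A| = 9/5

Enumerate A + A = {a + b : a, b ∈ A}. With |A| = 5, there are |A|^2 = 25 ordered sum pairs; collecting distinct values, A + A = {32, 34, 36, 38, 40, 42, 44, 46, 48}, so |A + A| = 9. Thus K = 9/5. Here |A + A| = 2|A| − 1 = 9, the minimum possible — so K = 9/5 is minimal, which holds iff A is an arithmetic progression.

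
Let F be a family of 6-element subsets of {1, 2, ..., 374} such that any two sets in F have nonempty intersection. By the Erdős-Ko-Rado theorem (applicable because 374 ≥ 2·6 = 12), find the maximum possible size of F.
max |F| = C(373, 5) = 58569636069

Erdős-Ko-Rado (1961): when n ≥ 2k, max |F| = C(n−1, k−1). The bound is attained by the star {A : i ∈ A} for any fixed i ∈ [n]. Here C(374−1, 6−1) = C(373, 5) = 58569636069.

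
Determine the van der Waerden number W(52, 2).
W(52, 2) = 52 + 1 = 53

A 2-term AP is any pair of integers, so a monochromatic 2-AP exists iff some colour is used at least twice. With 52 colours, the colouring i ↦ i on {1, ..., 52} uses each colour once, avoiding any monochromatic pair, so W(52, 2) > 52. For {1, ..., 53}, pigeonhole forces two integers of the same colour, which form a monochromatic 2-AP. Hence W(52, 2) = 53.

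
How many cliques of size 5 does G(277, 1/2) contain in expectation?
E[# K_5] = C(277, 5) · (1/2)^C(5, 2) = 13105497405 / 2^10 ≈ 12798337.309570

For each 5-subset S of vertices (there are C(277, 5) = 13105497405 such S), let X_S = 1 if S induces a K_5 (all C(5, 2) = 10 edges present). Then P(X_S = 1) = (1/2)^10 = 1/1024. By linearity of expectation, E[# K_5] = C(277, 5) · (1/2)^10 = 13105497405 / 1024 ≈ 12798337.309570.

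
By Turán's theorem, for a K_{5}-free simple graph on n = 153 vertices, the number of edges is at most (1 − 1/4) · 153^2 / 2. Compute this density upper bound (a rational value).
Turán density bound = (3/4) · 153^2/2 = 70227/8 ≈ 8778.375

Turán's theorem: ex(n, K_{r+1}) is achieved by the complete r-partite Turán graph T(n, r) with parts as balanced as possible, and is at most (1 − 1/r) · n^2/2. For r = 4, n = 153: the density bound is (3/4) · 23409/2 = 70227/8 ≈ 8778.375. The integer-valued extremum is e(T(153, 4)) = 8778, which is strictly less than the density bound 70227/8 since 4 ∤ 153 (the parts of T(153, 4) cannot all be equal).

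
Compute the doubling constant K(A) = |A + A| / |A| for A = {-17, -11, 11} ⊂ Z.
K = |A + A| / |A| = 6/3 = 2

Enumerate A + A = {a + b : a, b ∈ A}. With |A| = 3, there are |A|^2 = 9 ordered sum pairs; collecting distinct values, A + A = {-34, -28, -22, -6, 0, 22}, so |A + A| = 6. Thus K = 6/3 = 2. For comparison, the minimum possible |A + A| over all 3-element sets is 2·3 − 1 = 5 (so min K = 5/3), attained only by arithmetic progressions.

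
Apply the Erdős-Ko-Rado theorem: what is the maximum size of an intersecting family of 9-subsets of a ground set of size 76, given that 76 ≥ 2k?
max |F| = C(75, 8) = 16871053725

Erdős-Ko-Rado (1961): when n ≥ 2k, max |F| = C(n−1, k−1). The bound is attained by the star {A : i ∈ A} for any fixed i ∈ [n]. Here C(76−1, 9−1) = C(75, 8) = 16871053725.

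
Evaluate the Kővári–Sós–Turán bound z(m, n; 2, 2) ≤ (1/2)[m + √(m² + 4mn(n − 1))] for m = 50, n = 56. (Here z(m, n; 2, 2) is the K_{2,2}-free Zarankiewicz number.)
z(50, 56; 2, 2) ≤ (1/2)[50 + √(50² + 4·50·56·55)] = (1/2)[50 + √618500] = 418.2239

Kővári–Sós–Turán: let r_1, ..., r_50 be the row sums and z = Σ r_i the total number of 1s. Each pair of columns can share at most one row with both entries 1 (else a 2×2 all-ones block appears), so Σ_i C(r_i, 2) ≤ C(56, 2) = 1540. By convexity Σ_i C(r_i, 2) ≥ 50·C(z/50, 2) = z(z − 50)/(2·50), giving z² − 50z − 50·56·55 ≤ 0 and hence z ≤ (1/2)[50 + √(2500 + 4·154000)] = (1/2)[50 + √618500] ≈ (1/2)(50 + 786.4477) = 418.2239.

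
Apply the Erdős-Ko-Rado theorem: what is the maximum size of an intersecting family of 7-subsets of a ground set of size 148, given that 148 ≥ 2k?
max |F| = C(147, 6) = 12638413788

The Erdős-Ko-Rado theorem states: for n ≥ 2k, an intersecting family of k-subsets of an n-element set has size at most C(n − 1, k − 1), with equality for 'star' families {A ⊆ [n] : |A| = k, i ∈ A} (fix an element i). For n = 148, k = 7: C(147, 6) = 12638413788.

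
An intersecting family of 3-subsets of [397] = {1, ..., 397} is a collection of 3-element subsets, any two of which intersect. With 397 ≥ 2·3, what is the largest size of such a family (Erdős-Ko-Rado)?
max |F| = C(396, 2) = 78210

Erdős-Ko-Rado (1961): when n ≥ 2k, max |F| = C(n−1, k−1). The bound is attained by the star {A : i ∈ A} for any fixed i ∈ [n]. Here C(397−1, 3−1) = C(396, 2) = 78210.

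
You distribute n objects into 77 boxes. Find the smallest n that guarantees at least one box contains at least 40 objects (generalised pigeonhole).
n = (40 − 1)·77 + 1 = 3004

By the generalised pigeonhole principle, to guarantee some box contains ≥ r objects we need more than (r − 1) · k objects total. Threshold: n = (r − 1) · k + 1. With r = 40 and k = 77: n = 39 · 77 + 1 = 3003 + 1 = 3004. For n = 3003 = 39 · 77, we can put exactly 39 objects in every box, avoiding 40 in any single one — so 3004 is tight.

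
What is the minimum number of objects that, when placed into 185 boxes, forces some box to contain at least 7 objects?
n = (7 − 1)·185 + 1 = 1111

By the generalised pigeonhole principle, to guarantee some box contains ≥ r objects we need more than (r − 1) · k objects total. Threshold: n = (r − 1) · k + 1. With r = 7 and k = 185: n = 6 · 185 + 1 = 1110 + 1 = 1111. For n = 1110 = 6 · 185, we can put exactly 6 objects in every box, avoiding 7 in any single one — so 1111 is tight.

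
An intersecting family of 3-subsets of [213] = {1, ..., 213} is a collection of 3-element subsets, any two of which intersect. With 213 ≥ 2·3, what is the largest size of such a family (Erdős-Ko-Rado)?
max |F| = C(212, 2) = 22366

Erdős-Ko-Rado (1961): when n ≥ 2k, max |F| = C(n−1, k−1). The bound is attained by the star {A : i ∈ A} for any fixed i ∈ [n]. Here C(213−1, 3−1) = C(212, 2) = 22366.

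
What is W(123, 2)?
W(123, 2) = 123 + 1 = 124

A 2-term AP is any pair of integers, so a monochromatic 2-AP exists iff some colour is used at least twice. With 123 colours, the colouring i ↦ i on {1, ..., 123} uses each colour once, avoiding any monochromatic pair, so W(123, 2) > 123. For {1, ..., 124}, pigeonhole forces two integers of the same colour, which form a monochromatic 2-AP. Hence W(123, 2) = 124.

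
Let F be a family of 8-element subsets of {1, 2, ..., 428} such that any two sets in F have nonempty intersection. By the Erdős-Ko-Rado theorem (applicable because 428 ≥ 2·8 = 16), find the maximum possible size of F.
max |F| = C(427, 7) = 488761105565010

The Erdős-Ko-Rado theorem states: for n ≥ 2k, an intersecting family of k-subsets of an n-element set has size at most C(n − 1, k − 1), with equality for 'star' families {A ⊆ [n] : |A| = k, i ∈ A} (fix an element i). For n = 428, k = 8: C(427, 7) = 488761105565010.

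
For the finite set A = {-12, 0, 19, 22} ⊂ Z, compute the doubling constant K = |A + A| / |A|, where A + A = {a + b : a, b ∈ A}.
K = |A + A| / |A| = 10/4 = 5/2

Enumerate A + A = {a + b : a, b ∈ A}. With |A| = 4, there are |A|^2 = 16 ordered sum pairs; collecting distinct values, A + A = {-24, -12, 0, 7, 10, 19, 22, 38, 41, 44}, so |A + A| = 10. Thus K = 10/4 = 5/2. For comparison, the minimum possible |A + A| over all 4-element sets is 2·4 − 1 = 7 (so min K = 7/4), attained only by arithmetic progressions.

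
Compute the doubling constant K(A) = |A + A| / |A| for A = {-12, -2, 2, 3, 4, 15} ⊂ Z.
K = |A + A| / |A| = 20/6 = 10/3

Enumerate A + A = {a + b : a, b ∈ A}. With |A| = 6, there are |A|^2 = 36 ordered sum pairs; collecting distinct values, A + A = {-24, -14, -10, -9, -8, -4, 0, 1, 2, 3, 4, 5, 6, 7, 8, 13, 17, 18, 19, 30}, so |A + A| = 20. Thus K = 20/6 = 10/3. For comparison, the minimum possible |A + A| over all 6-element sets is 2·6 − 1 = 11 (so min K = 11/6), attained only by arithmetic progressions.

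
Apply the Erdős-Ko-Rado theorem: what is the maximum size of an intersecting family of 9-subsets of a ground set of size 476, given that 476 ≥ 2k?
max |F| = C(475, 8) = 60574805465706675

The Erdős-Ko-Rado theorem states: for n ≥ 2k, an intersecting family of k-subsets of an n-element set has size at most C(n − 1, k − 1), with equality for 'star' families {A ⊆ [n] : |A| = k, i ∈ A} (fix an element i). For n = 476, k = 9: C(475, 8) = 60574805465706675.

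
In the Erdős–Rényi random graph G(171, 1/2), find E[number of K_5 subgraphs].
E[# K_5] = C(171, 5) · (1/2)^C(5, 2) = 1148619654 / 2^10 = 574309827/512 ≈ 1121698.880859

For each 5-subset S of vertices (there are C(171, 5) = 1148619654 such S), let X_S = 1 if S induces a K_5 (all C(5, 2) = 10 edges present). Then P(X_S = 1) = (1/2)^10 = 1/1024. By linearity of expectation, E[# K_5] = C(171, 5) · (1/2)^10 = 1148619654 / 1024 = 574309827/512 ≈ 1121698.880859.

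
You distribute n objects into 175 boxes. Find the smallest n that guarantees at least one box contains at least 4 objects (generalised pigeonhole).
n = (4 − 1)·175 + 1 = 526

By the generalised pigeonhole principle, to guarantee some box contains ≥ r objects we need more than (r − 1) · k objects total. Threshold: n = (r − 1) · k + 1. With r = 4 and k = 175: n = 3 · 175 + 1 = 525 + 1 = 526. For n = 525 = 3 · 175, we can put exactly 3 objects in every box, avoiding 4 in any single one — so 526 is tight.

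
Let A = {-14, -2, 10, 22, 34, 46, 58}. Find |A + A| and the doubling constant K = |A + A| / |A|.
K = |A + A| / |A| = 13/7

Enumerate A + A = {a + b : a, b ∈ A}. With |A| = 7, there are |A|^2 = 49 ordered sum pairs; collecting distinct values, A + A = {-28, -16, -4, 8, 20, 32, 44, 56, 68, 80, 92, 104, 116}, so |A + A| = 13. Thus K = 13/7. Here |A + A| = 2|A| − 1 = 13, the minimum possible — so K = 13/7 is minimal, which holds iff A is an arithmetic progression.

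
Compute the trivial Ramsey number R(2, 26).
R(2, 26) = 26

R(2, k) = k for all k ≥ 2: in a 2-colouring of K_k, either some edge is red (a red K_2) or all edges are blue (a blue K_k). And K_{25} coloured all-blue has no blue K_26, so R(2, 26) > 25. Hence R(2, 26) = 26.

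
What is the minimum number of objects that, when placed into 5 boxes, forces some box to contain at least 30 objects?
n = (30 − 1)·5 + 1 = 146

By the generalised pigeonhole principle, to guarantee some box contains ≥ r objects we need more than (r − 1) · k objects total. Threshold: n = (r − 1) · k + 1. With r = 30 and k = 5: n = 29 · 5 + 1 = 145 + 1 = 146. For n = 145 = 29 · 5, we can put exactly 29 objects in every box, avoiding 30 in any single one — so 146 is tight.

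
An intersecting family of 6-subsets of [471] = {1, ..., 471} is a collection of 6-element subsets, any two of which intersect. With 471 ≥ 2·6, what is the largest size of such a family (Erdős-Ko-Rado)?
max |F| = C(470, 5) = 187084628094

Erdős-Ko-Rado (1961): when n ≥ 2k, max |F| = C(n−1, k−1). The bound is attained by the star {A : i ∈ A} for any fixed i ∈ [n]. Here C(471−1, 6−1) = C(470, 5) = 187084628094.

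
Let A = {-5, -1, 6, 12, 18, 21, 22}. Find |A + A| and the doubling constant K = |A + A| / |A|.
K = |A + A| / |A| = 26/7

Enumerate A + A = {a + b : a, b ∈ A}. With |A| = 7, there are |A|^2 = 49 ordered sum pairs; collecting distinct values, A + A = {-10, -6, -2, 1, 5, 7, 11, 12, 13, 16, 17, 18, 20, 21, 24, 27, 28, 30, 33, 34, 36, 39, 40, 42, 43, 44}, so |A + A| = 26. Thus K = 26/7. For comparison, the minimum possible |A + A| over all 7-element sets is 2·7 − 1 = 13 (so min K = 13/7), attained only by arithmetic progressions.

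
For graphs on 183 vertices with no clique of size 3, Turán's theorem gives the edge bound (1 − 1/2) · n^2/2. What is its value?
Turán density bound = (1/2) · 183^2/2 = 33489/4 ≈ 8372.25

Turán's theorem: ex(n, K_{r+1}) is achieved by the complete r-partite Turán graph T(n, r) with parts as balanced as possible, and is at most (1 − 1/r) · n^2/2. For r = 2, n = 183: the density bound is (1/2) · 33489/2 = 33489/4 ≈ 8372.25. The integer-valued extremum is e(T(183, 2)) = 8372, which is strictly less than the density bound 33489/4 since 2 ∤ 183 (the parts of T(183, 2) cannot all be equal).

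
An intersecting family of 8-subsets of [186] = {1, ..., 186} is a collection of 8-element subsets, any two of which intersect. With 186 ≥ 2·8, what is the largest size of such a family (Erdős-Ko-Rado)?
max |F| = C(185, 7) = 1311854301420

Erdős-Ko-Rado (1961): when n ≥ 2k, max |F| = C(n−1, k−1). The bound is attained by the star {A : i ∈ A} for any fixed i ∈ [n]. Here C(186−1, 8−1) = C(185, 7) = 1311854301420.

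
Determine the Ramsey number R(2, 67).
R(2, 67) = 67

R(2, k) = k for all k ≥ 2: in a 2-colouring of K_k, either some edge is red (a red K_2) or all edges are blue (a blue K_k). And K_{66} coloured all-blue has no blue K_67, so R(2, 67) > 66. Hence R(2, 67) = 67.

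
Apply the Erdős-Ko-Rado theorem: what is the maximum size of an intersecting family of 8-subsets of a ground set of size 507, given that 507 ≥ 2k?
max |F| = C(506, 7) = 1616297597409000

Erdős-Ko-Rado (1961): when n ≥ 2k, max |F| = C(n−1, k−1). The bound is attained by the star {A : i ∈ A} for any fixed i ∈ [n]. Here C(507−1, 8−1) = C(506, 7) = 1616297597409000.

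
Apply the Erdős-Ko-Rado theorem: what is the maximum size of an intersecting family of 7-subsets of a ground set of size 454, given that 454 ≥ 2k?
max |F| = C(453, 6) = 11609607868320

Erdős-Ko-Rado (1961): when n ≥ 2k, max |F| = C(n−1, k−1). The bound is attained by the star {A : i ∈ A} for any fixed i ∈ [n]. Here C(454−1, 7−1) = C(453, 6) = 11609607868320.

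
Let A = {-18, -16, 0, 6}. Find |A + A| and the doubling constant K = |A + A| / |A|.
K = |A + A| / |A| = 10/4 = 5/2

Enumerate A + A = {a + b : a, b ∈ A}. With |A| = 4, there are |A|^2 = 16 ordered sum pairs; collecting distinct values, A + A = {-36, -34, -32, -18, -16, -12, -10, 0, 6, 12}, so |A + A| = 10. Thus K = 10/4 = 5/2. For comparison, the minimum possible |A + A| over all 4-element sets is 2·4 − 1 = 7 (so min K = 7/4), attained only by arithmetic progressions.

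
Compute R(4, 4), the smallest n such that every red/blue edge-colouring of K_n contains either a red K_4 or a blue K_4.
R(4, 4) = 18

Lower bound: an explicit 2-colouring of K_{17} (typically a Paley-type or other structured construction) avoids a red K_4 and a blue K_4, showing R(4, 4) > 17.
Upper bound: the Erdős–Szekeres recurrence R(r, t') ≤ R(r−1, t') + R(r, t'−1) yields R(4, 4) ≤ 18.
Hence R(4, 4) = 18.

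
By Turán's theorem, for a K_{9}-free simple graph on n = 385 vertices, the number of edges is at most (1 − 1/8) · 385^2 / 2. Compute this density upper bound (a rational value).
Turán density bound = (7/8) · 385^2/2 = 1037575/16 ≈ 64848.4375

Turán's theorem: ex(n, K_{r+1}) is achieved by the complete r-partite Turán graph T(n, r) with parts as balanced as possible, and is at most (1 − 1/r) · n^2/2. For r = 8, n = 385: the density bound is (7/8) · 148225/2 = 1037575/16 ≈ 64848.4375. The integer-valued extremum is e(T(385, 8)) = 64848, which is strictly less than the density bound 1037575/16 since 8 ∤ 385 (the parts of T(385, 8) cannot all be equal).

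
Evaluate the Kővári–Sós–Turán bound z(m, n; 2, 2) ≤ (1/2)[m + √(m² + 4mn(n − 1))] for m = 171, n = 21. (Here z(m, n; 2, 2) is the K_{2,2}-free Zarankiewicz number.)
z(171, 21; 2, 2) ≤ (1/2)[171 + √(171² + 4·171·21·20)] = (1/2)[171 + √316521] = 366.801

Kővári–Sós–Turán: let r_1, ..., r_171 be the row sums and z = Σ r_i the total number of 1s. Each pair of columns can share at most one row with both entries 1 (else a 2×2 all-ones block appears), so Σ_i C(r_i, 2) ≤ C(21, 2) = 210. By convexity Σ_i C(r_i, 2) ≥ 171·C(z/171, 2) = z(z − 171)/(2·171), giving z² − 171z − 171·21·20 ≤ 0 and hence z ≤ (1/2)[171 + √(29241 + 4·71820)] = (1/2)[171 + √316521] ≈ (1/2)(171 + 562.602) = 366.801.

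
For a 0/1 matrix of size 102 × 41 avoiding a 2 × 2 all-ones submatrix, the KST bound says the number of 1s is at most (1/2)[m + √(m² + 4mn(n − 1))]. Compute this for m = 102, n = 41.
z(102, 41; 2, 2) ≤ (1/2)[102 + √(102² + 4·102·41·40)] = (1/2)[102 + √679524] = 463.1662

Kővári–Sós–Turán: let r_1, ..., r_102 be the row sums and z = Σ r_i the total number of 1s. Each pair of columns can share at most one row with both entries 1 (else a 2×2 all-ones block appears), so Σ_i C(r_i, 2) ≤ C(41, 2) = 820. By convexity Σ_i C(r_i, 2) ≥ 102·C(z/102, 2) = z(z − 102)/(2·102), giving z² − 102z − 102·41·40 ≤ 0 and hence z ≤ (1/2)[102 + √(10404 + 4·167280)] = (1/2)[102 + √679524] ≈ (1/2)(102 + 824.3325) = 463.1662.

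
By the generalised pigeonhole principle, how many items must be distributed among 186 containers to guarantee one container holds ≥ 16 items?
n = (16 − 1)·186 + 1 = 2791

By the generalised pigeonhole principle, to guarantee some box contains ≥ r objects we need more than (r − 1) · k objects total. Threshold: n = (r − 1) · k + 1. With r = 16 and k = 186: n = 15 · 186 + 1 = 2790 + 1 = 2791. For n = 2790 = 15 · 186, we can put exactly 15 objects in every box, avoiding 16 in any single one — so 2791 is tight.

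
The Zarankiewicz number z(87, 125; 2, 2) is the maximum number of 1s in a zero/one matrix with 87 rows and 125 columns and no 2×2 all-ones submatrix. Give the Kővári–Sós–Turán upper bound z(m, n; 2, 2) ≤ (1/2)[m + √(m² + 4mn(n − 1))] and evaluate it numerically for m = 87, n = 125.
z(87, 125; 2, 2) ≤ (1/2)[87 + √(87² + 4·87·125·124)] = (1/2)[87 + √5401569] = 1205.5638

Kővári–Sós–Turán: let r_1, ..., r_87 be the row sums and z = Σ r_i the total number of 1s. Each pair of columns can share at most one row with both entries 1 (else a 2×2 all-ones block appears), so Σ_i C(r_i, 2) ≤ C(125, 2) = 7750. By convexity Σ_i C(r_i, 2) ≥ 87·C(z/87, 2) = z(z − 87)/(2·87), giving z² − 87z − 87·125·124 ≤ 0 and hence z ≤ (1/2)[87 + √(7569 + 4·1348500)] = (1/2)[87 + √5401569] ≈ (1/2)(87 + 2324.1276) = 1205.5638.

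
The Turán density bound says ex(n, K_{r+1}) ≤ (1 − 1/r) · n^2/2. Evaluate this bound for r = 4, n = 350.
Turán density bound = (3/4) · 350^2/2 = 91875/2 ≈ 45937.5

Turán's theorem: ex(n, K_{r+1}) is achieved by the complete r-partite Turán graph T(n, r) with parts as balanced as possible, and is at most (1 − 1/r) · n^2/2. For r = 4, n = 350: the density bound is (3/4) · 122500/2 = 91875/2 ≈ 45937.5. The integer-valued extremum is e(T(350, 4)) = 45937, which is strictly less than the density bound 91875/2 since 4 ∤ 350 (the parts of T(350, 4) cannot all be equal).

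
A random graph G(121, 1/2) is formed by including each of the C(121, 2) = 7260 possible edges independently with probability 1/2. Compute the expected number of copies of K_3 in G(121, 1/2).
E[# K_3] = C(121, 3) · (1/2)^C(3, 2) = 287980 / 2^3 = 71995/2 = 35997.5

For each 3-subset S of vertices (there are C(121, 3) = 287980 such S), let X_S = 1 if S induces a K_3 (all C(3, 2) = 3 edges present). Then P(X_S = 1) = (1/2)^3 = 1/8. By linearity of expectation, E[# K_3] = C(121, 3) · (1/2)^3 = 287980 / 8 = 71995/2 = 35997.5.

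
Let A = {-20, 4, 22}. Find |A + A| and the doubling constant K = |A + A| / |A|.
K = |A + A| / |A| = 6/3 = 2

Enumerate A + A = {a + b : a, b ∈ A}. With |A| = 3, there are |A|^2 = 9 ordered sum pairs; collecting distinct values, A + A = {-40, -16, 2, 8, 26, 44}, so |A + A| = 6. Thus K = 6/3 = 2. For comparison, the minimum possible |A + A| over all 3-element sets is 2·3 − 1 = 5 (so min K = 5/3), attained only by arithmetic progressions.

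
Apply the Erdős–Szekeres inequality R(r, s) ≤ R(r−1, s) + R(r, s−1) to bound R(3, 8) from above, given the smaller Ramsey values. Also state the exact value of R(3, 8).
R(3, 8) ≤ R(2, 8) + R(3, 7) = 8 + 23 = 31; exact value R(3, 8) = 28.

The Erdős–Szekeres recurrence R(r, s) ≤ R(r−1, s) + R(r, s−1) applied to (r, s) = (3, 8) gives
  R(3, 8) ≤ R(2, 8) + R(3, 7) = 8 + 23 = 31.
(Recall R(2, k) = k and R is symmetric.) The recurrence is not tight here (it gives 31, but the exact value is R(3, 8) = 28); the tight upper bound requires a sharper argument than the simple recurrence, combined with a lower-bound construction on K_{27}.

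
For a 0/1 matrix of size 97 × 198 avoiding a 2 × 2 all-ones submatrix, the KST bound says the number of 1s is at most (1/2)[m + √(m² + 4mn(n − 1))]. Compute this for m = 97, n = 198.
z(97, 198; 2, 2) ≤ (1/2)[97 + √(97² + 4·97·198·197)] = (1/2)[97 + √15143737] = 1994.2477

Kővári–Sós–Turán: let r_1, ..., r_97 be the row sums and z = Σ r_i the total number of 1s. Each pair of columns can share at most one row with both entries 1 (else a 2×2 all-ones block appears), so Σ_i C(r_i, 2) ≤ C(198, 2) = 19503. By convexity Σ_i C(r_i, 2) ≥ 97·C(z/97, 2) = z(z − 97)/(2·97), giving z² − 97z − 97·198·197 ≤ 0 and hence z ≤ (1/2)[97 + √(9409 + 4·3783582)] = (1/2)[97 + √15143737] ≈ (1/2)(97 + 3891.4955) = 1994.2477.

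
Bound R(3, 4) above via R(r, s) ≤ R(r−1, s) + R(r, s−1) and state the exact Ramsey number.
R(3, 4) ≤ R(2, 4) + R(3, 3) = 4 + 6 = 10; exact value R(3, 4) = 9.

The Erdős–Szekeres recurrence R(r, s) ≤ R(r−1, s) + R(r, s−1) applied to (r, s) = (3, 4) gives
  R(3, 4) ≤ R(2, 4) + R(3, 3) = 4 + 6 = 10.
(Recall R(2, k) = k and R is symmetric.) The recurrence is not tight here (it gives 10, but the exact value is R(3, 4) = 9); the tight upper bound requires a sharper argument than the simple recurrence, combined with a lower-bound construction on K_{8}.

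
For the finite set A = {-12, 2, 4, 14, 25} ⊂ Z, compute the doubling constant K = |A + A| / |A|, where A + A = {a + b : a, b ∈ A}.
K = |A + A| / |A| = 15/5 = 3

Enumerate A + A = {a + b : a, b ∈ A}. With |A| = 5, there are |A|^2 = 25 ordered sum pairs; collecting distinct values, A + A = {-24, -10, -8, 2, 4, 6, 8, 13, 16, 18, 27, 28, 29, 39, 50}, so |A + A| = 15. Thus K = 15/5 = 3. For comparison, the minimum possible |A + A| over all 5-element sets is 2·5 − 1 = 9 (so min K = 9/5), attained only by arithmetic progressions.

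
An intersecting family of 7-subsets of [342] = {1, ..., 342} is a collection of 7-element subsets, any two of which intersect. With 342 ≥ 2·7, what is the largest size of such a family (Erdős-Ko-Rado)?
max |F| = C(341, 6) = 2089230591448

Erdős-Ko-Rado (1961): when n ≥ 2k, max |F| = C(n−1, k−1). The bound is attained by the star {A : i ∈ A} for any fixed i ∈ [n]. Here C(342−1, 7−1) = C(341, 6) = 2089230591448.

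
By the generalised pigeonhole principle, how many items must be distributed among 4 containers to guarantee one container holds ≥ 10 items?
n = (10 − 1)·4 + 1 = 37

By the generalised pigeonhole principle, to guarantee some box contains ≥ r objects we need more than (r − 1) · k objects total. Threshold: n = (r − 1) · k + 1. With r = 10 and k = 4: n = 9 · 4 + 1 = 36 + 1 = 37. For n = 36 = 9 · 4, we can put exactly 9 objects in every box, avoiding 10 in any single one — so 37 is tight.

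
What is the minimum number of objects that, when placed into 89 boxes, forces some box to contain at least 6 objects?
n = (6 − 1)·89 + 1 = 446

By the generalised pigeonhole principle, to guarantee some box contains ≥ r objects we need more than (r − 1) · k objects total. Threshold: n = (r − 1) · k + 1. With r = 6 and k = 89: n = 5 · 89 + 1 = 445 + 1 = 446. For n = 445 = 5 · 89, we can put exactly 5 objects in every box, avoiding 6 in any single one — so 446 is tight.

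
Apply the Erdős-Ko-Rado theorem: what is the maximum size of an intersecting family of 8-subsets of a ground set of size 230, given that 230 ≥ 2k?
max |F| = C(229, 7) = 5973233453520

Erdős-Ko-Rado (1961): when n ≥ 2k, max |F| = C(n−1, k−1). The bound is attained by the star {A : i ∈ A} for any fixed i ∈ [n]. Here C(230−1, 8−1) = C(229, 7) = 5973233453520.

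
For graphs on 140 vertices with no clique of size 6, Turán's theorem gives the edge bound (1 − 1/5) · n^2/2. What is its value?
Turán density bound = (4/5) · 140^2/2 = 7840

Turán's theorem: ex(n, K_{r+1}) is achieved by the complete r-partite Turán graph T(n, r) with parts as balanced as possible, and is at most (1 − 1/r) · n^2/2. For r = 5, n = 140: the density bound is (4/5) · 19600/2 = 7840. Since 5 ∣ 140, the Turán graph T(140, 5) has parts of equal size 28, and its edge count e(T(140, 5)) = 7840 attains the density bound exactly.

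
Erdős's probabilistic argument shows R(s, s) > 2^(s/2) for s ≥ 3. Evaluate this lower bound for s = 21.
2^(21/2) = 1448.1547; so R(21, 21) > 1448.1547

Colour each edge of K_n uniformly at random with red/blue. The expected number of monochromatic K_21 is C(n, 21) · 2 · 2^(−C(21,2)). If C(n, 21) · 2^(1 − C(21,2)) < 1, then with positive probability no monochromatic K_21 exists, so R(21, 21) > n. The standard estimate C(n, 21) ≤ n^21/21! shows this inequality holds whenever n ≤ 2^(21/2) (since 21! · 2^(C(21,2) − 1) > 2^(21^2/2) ≥ n^21). Hence R(21, 21) > 2^(21/2) = 1448.1547.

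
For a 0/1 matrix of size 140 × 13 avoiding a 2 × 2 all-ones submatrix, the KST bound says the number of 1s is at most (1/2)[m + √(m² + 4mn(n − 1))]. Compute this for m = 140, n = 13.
z(140, 13; 2, 2) ≤ (1/2)[140 + √(140² + 4·140·13·12)] = (1/2)[140 + √106960] = 233.5237

Kővári–Sós–Turán: let r_1, ..., r_140 be the row sums and z = Σ r_i the total number of 1s. Each pair of columns can share at most one row with both entries 1 (else a 2×2 all-ones block appears), so Σ_i C(r_i, 2) ≤ C(13, 2) = 78. By convexity Σ_i C(r_i, 2) ≥ 140·C(z/140, 2) = z(z − 140)/(2·140), giving z² − 140z − 140·13·12 ≤ 0 and hence z ≤ (1/2)[140 + √(19600 + 4·21840)] = (1/2)[140 + √106960] ≈ (1/2)(140 + 327.0474) = 233.5237.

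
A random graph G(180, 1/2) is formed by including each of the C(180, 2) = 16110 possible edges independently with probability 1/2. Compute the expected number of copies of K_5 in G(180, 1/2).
E[# K_5] = C(180, 5) · (1/2)^C(5, 2) = 1488847536 / 2^10 = 93052971/64 = 1453952.671875

For each 5-subset S of vertices (there are C(180, 5) = 1488847536 such S), let X_S = 1 if S induces a K_5 (all C(5, 2) = 10 edges present). Then P(X_S = 1) = (1/2)^10 = 1/1024. By linearity of expectation, E[# K_5] = C(180, 5) · (1/2)^10 = 1488847536 / 1024 = 93052971/64 = 1453952.671875.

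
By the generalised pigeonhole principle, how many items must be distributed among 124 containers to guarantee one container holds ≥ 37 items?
n = (37 − 1)·124 + 1 = 4465

By the generalised pigeonhole principle, to guarantee some box contains ≥ r objects we need more than (r − 1) · k objects total. Threshold: n = (r − 1) · k + 1. With r = 37 and k = 124: n = 36 · 124 + 1 = 4464 + 1 = 4465. For n = 4464 = 36 · 124, we can put exactly 36 objects in every box, avoiding 37 in any single one — so 4465 is tight.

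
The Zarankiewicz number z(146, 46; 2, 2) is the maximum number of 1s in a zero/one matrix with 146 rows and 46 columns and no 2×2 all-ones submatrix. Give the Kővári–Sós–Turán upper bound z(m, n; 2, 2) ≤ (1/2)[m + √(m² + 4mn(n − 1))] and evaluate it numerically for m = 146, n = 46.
z(146, 46; 2, 2) ≤ (1/2)[146 + √(146² + 4·146·46·45)] = (1/2)[146 + √1230196] = 627.571

Kővári–Sós–Turán: let r_1, ..., r_146 be the row sums and z = Σ r_i the total number of 1s. Each pair of columns can share at most one row with both entries 1 (else a 2×2 all-ones block appears), so Σ_i C(r_i, 2) ≤ C(46, 2) = 1035. By convexity Σ_i C(r_i, 2) ≥ 146·C(z/146, 2) = z(z − 146)/(2·146), giving z² − 146z − 146·46·45 ≤ 0 and hence z ≤ (1/2)[146 + √(21316 + 4·302220)] = (1/2)[146 + √1230196] ≈ (1/2)(146 + 1109.142) = 627.571.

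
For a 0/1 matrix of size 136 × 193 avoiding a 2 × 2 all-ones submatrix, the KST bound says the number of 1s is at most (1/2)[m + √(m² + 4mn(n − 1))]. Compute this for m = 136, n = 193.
z(136, 193; 2, 2) ≤ (1/2)[136 + √(136² + 4·136·193·192)] = (1/2)[136 + √20176960] = 2313.9386

Kővári–Sós–Turán: let r_1, ..., r_136 be the row sums and z = Σ r_i the total number of 1s. Each pair of columns can share at most one row with both entries 1 (else a 2×2 all-ones block appears), so Σ_i C(r_i, 2) ≤ C(193, 2) = 18528. By convexity Σ_i C(r_i, 2) ≥ 136·C(z/136, 2) = z(z − 136)/(2·136), giving z² − 136z − 136·193·192 ≤ 0 and hence z ≤ (1/2)[136 + √(18496 + 4·5039616)] = (1/2)[136 + √20176960] ≈ (1/2)(136 + 4491.8771) = 2313.9386.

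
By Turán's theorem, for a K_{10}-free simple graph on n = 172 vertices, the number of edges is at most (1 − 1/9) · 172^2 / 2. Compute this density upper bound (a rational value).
Turán density bound = (8/9) · 172^2/2 = 118336/9 ≈ 13148.4444

Turán's theorem: ex(n, K_{r+1}) is achieved by the complete r-partite Turán graph T(n, r) with parts as balanced as possible, and is at most (1 − 1/r) · n^2/2. For r = 9, n = 172: the density bound is (8/9) · 29584/2 = 118336/9 ≈ 13148.4444. The integer-valued extremum is e(T(172, 9)) = 13148, which is strictly less than the density bound 118336/9 since 9 ∤ 172 (the parts of T(172, 9) cannot all be equal).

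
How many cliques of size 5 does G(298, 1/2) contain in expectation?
E[# K_5] = C(298, 5) · (1/2)^C(5, 2) = 18934442604 / 2^10 = 4733610651/256 ≈ 18490666.605469

For each 5-subset S of vertices (there are C(298, 5) = 18934442604 such S), let X_S = 1 if S induces a K_5 (all C(5, 2) = 10 edges present). Then P(X_S = 1) = (1/2)^10 = 1/1024. By linearity of expectation, E[# K_5] = C(298, 5) · (1/2)^10 = 18934442604 / 1024 = 4733610651/256 ≈ 18490666.605469.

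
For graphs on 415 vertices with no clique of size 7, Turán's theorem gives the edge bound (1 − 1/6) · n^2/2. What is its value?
Turán density bound = (5/6) · 415^2/2 = 861125/12 ≈ 71760.4167

Turán's theorem: ex(n, K_{r+1}) is achieved by the complete r-partite Turán graph T(n, r) with parts as balanced as possible, and is at most (1 − 1/r) · n^2/2. For r = 6, n = 415: the density bound is (5/6) · 172225/2 = 861125/12 ≈ 71760.4167. The integer-valued extremum is e(T(415, 6)) = 71760, which is strictly less than the density bound 861125/12 since 6 ∤ 415 (the parts of T(415, 6) cannot all be equal).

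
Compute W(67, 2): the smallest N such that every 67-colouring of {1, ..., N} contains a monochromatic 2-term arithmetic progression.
W(67, 2) = 67 + 1 = 68

A 2-term AP is any pair of integers, so a monochromatic 2-AP exists iff some colour is used at least twice. With 67 colours, the colouring i ↦ i on {1, ..., 67} uses each colour once, avoiding any monochromatic pair, so W(67, 2) > 67. For {1, ..., 68}, pigeonhole forces two integers of the same colour, which form a monochromatic 2-AP. Hence W(67, 2) = 68.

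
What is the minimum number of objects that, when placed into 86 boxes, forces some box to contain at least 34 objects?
n = (34 − 1)·86 + 1 = 2839

By the generalised pigeonhole principle, to guarantee some box contains ≥ r objects we need more than (r − 1) · k objects total. Threshold: n = (r − 1) · k + 1. With r = 34 and k = 86: n = 33 · 86 + 1 = 2838 + 1 = 2839. For n = 2838 = 33 · 86, we can put exactly 33 objects in every box, avoiding 34 in any single one — so 2839 is tight.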